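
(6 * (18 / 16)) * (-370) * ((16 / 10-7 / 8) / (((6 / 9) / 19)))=-1651347 / 32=-51604.59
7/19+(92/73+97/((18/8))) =44.74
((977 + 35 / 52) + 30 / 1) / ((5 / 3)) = 157197 / 260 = 604.60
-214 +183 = -31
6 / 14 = 3 / 7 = 0.43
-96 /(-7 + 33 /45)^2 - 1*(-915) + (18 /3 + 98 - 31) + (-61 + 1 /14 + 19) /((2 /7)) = 7411685 /8836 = 838.81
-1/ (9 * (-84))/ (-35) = -1/ 26460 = -0.00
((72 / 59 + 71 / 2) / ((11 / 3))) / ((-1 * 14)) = -1857 / 2596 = -0.72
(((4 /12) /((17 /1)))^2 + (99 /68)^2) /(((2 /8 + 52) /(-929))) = -81961025 /2174436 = -37.69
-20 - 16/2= -28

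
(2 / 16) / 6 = 1 / 48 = 0.02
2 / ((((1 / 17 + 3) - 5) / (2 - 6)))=136 / 33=4.12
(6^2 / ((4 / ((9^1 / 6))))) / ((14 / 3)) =81 / 28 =2.89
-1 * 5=-5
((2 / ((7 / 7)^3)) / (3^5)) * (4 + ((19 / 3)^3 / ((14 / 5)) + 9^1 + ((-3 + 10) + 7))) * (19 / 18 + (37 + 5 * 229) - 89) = 876358193 / 826686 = 1060.09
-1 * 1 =-1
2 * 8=16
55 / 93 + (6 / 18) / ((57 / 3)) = 1076 / 1767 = 0.61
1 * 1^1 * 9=9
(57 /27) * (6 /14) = 19 /21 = 0.90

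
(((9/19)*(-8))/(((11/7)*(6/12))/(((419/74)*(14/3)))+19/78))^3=-2665.00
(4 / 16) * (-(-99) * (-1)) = -99 / 4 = -24.75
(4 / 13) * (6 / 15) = 8 / 65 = 0.12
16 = 16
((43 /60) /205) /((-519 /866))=-18619 /3191850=-0.01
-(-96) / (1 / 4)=384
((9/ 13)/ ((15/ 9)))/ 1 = 27/ 65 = 0.42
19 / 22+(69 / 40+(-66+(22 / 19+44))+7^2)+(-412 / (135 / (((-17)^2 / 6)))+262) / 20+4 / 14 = 871764211 / 23700600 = 36.78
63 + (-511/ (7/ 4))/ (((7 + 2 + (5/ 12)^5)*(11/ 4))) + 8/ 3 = 3987835043/ 74006229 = 53.89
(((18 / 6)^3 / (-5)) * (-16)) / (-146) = -0.59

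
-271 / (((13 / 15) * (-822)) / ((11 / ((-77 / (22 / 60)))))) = -2981 / 149604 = -0.02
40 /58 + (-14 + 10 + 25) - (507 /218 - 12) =198283 /6322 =31.36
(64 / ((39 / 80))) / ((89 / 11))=56320 / 3471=16.23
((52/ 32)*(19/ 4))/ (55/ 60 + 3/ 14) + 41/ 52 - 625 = -321041/ 520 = -617.39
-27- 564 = -591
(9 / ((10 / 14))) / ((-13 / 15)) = -14.54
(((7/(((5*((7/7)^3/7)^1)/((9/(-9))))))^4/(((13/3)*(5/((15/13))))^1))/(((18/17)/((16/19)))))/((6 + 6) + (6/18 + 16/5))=2352038808/93520375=25.15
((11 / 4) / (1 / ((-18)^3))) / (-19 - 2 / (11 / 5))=58806 / 73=805.56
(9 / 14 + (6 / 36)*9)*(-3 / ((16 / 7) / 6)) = -135 / 8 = -16.88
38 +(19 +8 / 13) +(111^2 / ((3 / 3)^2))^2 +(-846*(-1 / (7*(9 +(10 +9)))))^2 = 18953422202405 / 124852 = 151807117.25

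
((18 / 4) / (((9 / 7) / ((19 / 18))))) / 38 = 7 / 72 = 0.10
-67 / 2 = -33.50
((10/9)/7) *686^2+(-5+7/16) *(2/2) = 74693.22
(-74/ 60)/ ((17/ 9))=-111/ 170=-0.65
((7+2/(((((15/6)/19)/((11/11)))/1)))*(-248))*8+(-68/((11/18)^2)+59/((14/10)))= -187122373/4235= -44184.74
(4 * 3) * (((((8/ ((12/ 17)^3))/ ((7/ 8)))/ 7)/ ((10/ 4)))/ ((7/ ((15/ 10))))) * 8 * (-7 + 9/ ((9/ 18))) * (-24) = -13835008/ 1715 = -8067.06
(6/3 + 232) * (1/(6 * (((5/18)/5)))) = 702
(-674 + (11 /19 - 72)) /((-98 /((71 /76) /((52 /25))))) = 25139325 /7358624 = 3.42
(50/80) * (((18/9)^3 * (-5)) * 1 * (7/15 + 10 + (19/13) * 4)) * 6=-31810/13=-2446.92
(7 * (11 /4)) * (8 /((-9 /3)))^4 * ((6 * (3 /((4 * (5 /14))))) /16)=34496 /45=766.58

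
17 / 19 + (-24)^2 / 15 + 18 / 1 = 5443 / 95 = 57.29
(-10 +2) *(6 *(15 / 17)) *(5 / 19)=-3600 / 323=-11.15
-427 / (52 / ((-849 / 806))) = 362523 / 41912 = 8.65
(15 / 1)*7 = 105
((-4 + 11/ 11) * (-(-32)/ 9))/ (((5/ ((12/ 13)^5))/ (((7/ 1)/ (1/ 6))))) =-111476736/ 1856465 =-60.05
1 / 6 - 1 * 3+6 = 19 / 6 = 3.17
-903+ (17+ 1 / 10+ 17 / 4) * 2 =-8603 / 10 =-860.30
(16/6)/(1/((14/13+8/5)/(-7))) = -464/455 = -1.02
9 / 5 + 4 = 29 / 5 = 5.80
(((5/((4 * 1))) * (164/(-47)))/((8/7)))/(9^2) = -1435/30456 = -0.05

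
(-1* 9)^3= -729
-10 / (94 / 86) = -430 / 47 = -9.15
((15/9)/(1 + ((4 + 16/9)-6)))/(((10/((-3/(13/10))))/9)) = -405/91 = -4.45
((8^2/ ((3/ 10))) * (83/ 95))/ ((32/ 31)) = 10292/ 57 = 180.56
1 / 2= 0.50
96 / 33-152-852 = -11012 / 11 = -1001.09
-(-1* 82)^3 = 551368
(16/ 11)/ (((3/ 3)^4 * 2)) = 0.73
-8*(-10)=80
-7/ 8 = -0.88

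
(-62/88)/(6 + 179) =-31/8140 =-0.00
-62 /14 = -31 /7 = -4.43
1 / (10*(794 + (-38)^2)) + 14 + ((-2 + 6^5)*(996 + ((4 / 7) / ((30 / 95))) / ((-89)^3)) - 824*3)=854858287238580103 / 110440443540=7740445.98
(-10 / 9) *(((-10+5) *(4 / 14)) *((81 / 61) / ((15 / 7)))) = 60 / 61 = 0.98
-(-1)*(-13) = -13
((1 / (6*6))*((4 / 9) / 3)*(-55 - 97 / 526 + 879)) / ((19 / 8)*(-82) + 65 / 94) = -40732738 / 2331592047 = -0.02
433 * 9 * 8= 31176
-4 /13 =-0.31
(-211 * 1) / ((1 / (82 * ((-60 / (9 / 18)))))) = 2076240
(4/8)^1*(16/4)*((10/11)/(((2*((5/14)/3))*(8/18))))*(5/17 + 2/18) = 1302/187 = 6.96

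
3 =3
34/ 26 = 17/ 13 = 1.31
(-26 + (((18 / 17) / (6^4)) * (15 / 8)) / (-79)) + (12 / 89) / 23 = -13720527995 / 527831232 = -25.99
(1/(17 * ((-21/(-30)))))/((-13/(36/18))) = -20/1547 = -0.01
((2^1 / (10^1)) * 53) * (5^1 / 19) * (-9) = -477 / 19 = -25.11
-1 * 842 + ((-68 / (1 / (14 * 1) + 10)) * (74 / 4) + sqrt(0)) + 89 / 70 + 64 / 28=-9508271 / 9870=-963.35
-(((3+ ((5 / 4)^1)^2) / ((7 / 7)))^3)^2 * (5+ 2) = -1059339584023 / 16777216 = -63141.56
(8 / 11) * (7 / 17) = 56 / 187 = 0.30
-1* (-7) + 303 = 310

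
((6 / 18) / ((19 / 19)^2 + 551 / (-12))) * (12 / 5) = -48 / 2695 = -0.02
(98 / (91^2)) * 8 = 16 / 169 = 0.09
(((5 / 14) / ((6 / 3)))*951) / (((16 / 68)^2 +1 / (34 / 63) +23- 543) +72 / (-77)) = -1007743 / 3079974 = -0.33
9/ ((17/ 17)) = 9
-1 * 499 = -499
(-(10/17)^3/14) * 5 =-2500/34391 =-0.07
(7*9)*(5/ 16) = 315/ 16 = 19.69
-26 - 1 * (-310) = 284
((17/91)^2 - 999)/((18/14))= -8272430/10647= -776.97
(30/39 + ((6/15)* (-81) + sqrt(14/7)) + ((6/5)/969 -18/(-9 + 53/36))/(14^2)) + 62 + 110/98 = sqrt(2) + 2509442967/79655030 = 32.92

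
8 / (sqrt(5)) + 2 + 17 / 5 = 8*sqrt(5) / 5 + 27 / 5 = 8.98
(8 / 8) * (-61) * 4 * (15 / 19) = -3660 / 19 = -192.63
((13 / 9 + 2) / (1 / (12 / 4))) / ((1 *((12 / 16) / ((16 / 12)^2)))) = 1984 / 81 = 24.49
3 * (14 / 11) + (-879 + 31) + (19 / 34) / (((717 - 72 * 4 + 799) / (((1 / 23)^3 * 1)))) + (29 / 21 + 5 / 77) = -98892710996059 / 117347210904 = -842.74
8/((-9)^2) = 8/81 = 0.10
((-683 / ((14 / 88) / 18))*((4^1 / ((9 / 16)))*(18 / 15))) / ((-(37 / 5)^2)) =115399680 / 9583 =12042.12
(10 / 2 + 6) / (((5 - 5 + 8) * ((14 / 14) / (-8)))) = -11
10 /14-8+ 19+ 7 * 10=572 /7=81.71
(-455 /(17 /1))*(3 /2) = -1365 /34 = -40.15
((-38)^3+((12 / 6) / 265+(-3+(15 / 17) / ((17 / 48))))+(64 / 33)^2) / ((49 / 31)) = -141859451511263 / 4086652185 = -34712.88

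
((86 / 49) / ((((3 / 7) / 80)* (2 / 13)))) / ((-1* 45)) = -8944 / 189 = -47.32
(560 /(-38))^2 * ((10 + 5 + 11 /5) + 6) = 1818880 /361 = 5038.45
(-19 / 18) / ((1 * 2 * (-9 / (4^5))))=4864 / 81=60.05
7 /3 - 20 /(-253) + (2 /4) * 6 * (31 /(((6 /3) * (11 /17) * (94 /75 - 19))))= -3307553 /2020458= -1.64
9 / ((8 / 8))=9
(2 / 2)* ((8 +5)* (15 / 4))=195 / 4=48.75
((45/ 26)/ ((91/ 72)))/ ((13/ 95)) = 153900/ 15379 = 10.01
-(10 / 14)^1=-5 / 7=-0.71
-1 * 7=-7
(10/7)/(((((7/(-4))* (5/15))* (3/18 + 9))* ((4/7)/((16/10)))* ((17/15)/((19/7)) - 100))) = 16416/2185337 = 0.01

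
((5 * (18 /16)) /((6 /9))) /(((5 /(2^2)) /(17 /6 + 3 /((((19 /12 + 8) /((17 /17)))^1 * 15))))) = 88623 /4600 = 19.27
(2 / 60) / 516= 1 / 15480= 0.00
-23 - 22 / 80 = -23.28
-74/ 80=-37/ 40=-0.92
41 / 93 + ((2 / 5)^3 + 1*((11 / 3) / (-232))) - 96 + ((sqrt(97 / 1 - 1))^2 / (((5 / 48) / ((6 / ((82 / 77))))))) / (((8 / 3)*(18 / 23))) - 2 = 88112474501 / 36859000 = 2390.53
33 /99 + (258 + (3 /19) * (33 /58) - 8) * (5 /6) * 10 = 6891077 /3306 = 2084.42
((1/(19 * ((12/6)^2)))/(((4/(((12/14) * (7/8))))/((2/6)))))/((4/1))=1/4864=0.00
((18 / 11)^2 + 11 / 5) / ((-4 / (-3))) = 8853 / 2420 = 3.66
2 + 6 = 8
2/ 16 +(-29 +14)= -119/ 8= -14.88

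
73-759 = -686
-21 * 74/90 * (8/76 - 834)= 4103596/285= 14398.58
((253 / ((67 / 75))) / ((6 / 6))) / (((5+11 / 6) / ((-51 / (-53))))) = 5806350 / 145591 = 39.88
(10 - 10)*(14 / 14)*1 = 0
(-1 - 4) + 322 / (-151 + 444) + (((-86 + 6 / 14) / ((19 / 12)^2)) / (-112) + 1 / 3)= -50734015 / 15548631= -3.26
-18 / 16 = -9 / 8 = -1.12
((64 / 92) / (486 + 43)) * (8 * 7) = 896 / 12167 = 0.07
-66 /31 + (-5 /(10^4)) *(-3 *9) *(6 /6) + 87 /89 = -6279507 /5518000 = -1.14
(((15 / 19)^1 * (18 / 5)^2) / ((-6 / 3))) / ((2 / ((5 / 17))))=-243 / 323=-0.75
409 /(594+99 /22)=818 /1197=0.68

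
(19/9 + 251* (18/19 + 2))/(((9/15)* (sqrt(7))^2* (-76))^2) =3171625/435573936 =0.01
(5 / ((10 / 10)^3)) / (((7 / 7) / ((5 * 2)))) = 50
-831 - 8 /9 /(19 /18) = -15805 /19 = -831.84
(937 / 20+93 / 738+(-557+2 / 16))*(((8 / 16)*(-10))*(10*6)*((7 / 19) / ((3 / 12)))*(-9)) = -2028861.22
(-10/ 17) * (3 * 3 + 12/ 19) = -1830/ 323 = -5.67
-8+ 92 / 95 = -668 / 95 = -7.03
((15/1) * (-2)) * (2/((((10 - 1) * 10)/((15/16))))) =-5/8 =-0.62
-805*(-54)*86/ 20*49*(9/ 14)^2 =15140601/ 4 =3785150.25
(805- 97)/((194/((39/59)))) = 2.41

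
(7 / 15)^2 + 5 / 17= 1958 / 3825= 0.51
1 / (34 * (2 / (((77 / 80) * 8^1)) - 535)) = -0.00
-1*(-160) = 160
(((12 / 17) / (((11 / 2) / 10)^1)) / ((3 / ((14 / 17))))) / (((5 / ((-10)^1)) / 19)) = -42560 / 3179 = -13.39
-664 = -664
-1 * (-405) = 405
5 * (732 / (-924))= -305 / 77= -3.96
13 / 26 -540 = -1079 / 2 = -539.50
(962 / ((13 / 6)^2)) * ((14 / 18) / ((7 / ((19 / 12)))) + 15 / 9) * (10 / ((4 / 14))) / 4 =257705 / 78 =3303.91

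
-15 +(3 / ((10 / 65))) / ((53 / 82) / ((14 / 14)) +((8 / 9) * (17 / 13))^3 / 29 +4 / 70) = 10.74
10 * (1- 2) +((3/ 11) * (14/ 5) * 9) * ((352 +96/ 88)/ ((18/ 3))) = 238642/ 605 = 394.45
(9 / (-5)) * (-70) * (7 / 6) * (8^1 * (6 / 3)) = 2352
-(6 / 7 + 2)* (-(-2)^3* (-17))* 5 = 13600 / 7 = 1942.86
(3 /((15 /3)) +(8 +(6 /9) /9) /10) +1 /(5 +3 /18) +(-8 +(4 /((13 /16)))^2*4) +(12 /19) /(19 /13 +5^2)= 20934187363 /231134202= 90.57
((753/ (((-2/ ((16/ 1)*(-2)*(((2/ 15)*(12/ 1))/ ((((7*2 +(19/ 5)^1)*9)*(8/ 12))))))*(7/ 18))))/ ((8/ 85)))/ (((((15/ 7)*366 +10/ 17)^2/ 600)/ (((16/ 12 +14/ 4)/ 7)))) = 321855543/ 97049605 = 3.32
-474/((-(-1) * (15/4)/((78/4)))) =-2464.80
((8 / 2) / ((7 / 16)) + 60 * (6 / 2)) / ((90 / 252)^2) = 37072 / 25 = 1482.88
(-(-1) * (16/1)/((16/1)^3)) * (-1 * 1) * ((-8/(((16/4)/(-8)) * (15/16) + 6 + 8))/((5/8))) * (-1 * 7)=-56/2165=-0.03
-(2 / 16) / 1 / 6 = -1 / 48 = -0.02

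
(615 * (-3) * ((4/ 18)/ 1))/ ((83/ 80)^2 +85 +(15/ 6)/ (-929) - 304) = 2437696000/ 1295702519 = 1.88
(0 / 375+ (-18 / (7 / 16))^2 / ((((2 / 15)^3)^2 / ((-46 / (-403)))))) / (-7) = -679063500000 / 138229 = -4912597.94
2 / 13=0.15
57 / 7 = 8.14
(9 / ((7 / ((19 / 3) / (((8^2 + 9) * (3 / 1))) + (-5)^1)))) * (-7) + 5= 3631 / 73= 49.74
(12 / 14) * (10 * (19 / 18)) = 190 / 21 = 9.05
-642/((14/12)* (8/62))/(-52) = 29853/364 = 82.01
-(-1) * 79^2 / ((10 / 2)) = 6241 / 5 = 1248.20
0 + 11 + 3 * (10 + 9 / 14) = 601 / 14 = 42.93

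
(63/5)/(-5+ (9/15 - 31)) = -21/59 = -0.36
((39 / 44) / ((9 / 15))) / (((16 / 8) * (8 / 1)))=65 / 704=0.09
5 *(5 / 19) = 25 / 19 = 1.32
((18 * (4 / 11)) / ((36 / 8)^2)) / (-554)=-16 / 27423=-0.00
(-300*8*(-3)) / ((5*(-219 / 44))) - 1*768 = -77184 / 73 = -1057.32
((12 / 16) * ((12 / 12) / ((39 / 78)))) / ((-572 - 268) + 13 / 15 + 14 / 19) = -855 / 477886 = -0.00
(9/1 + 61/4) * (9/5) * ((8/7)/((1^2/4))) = 6984/35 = 199.54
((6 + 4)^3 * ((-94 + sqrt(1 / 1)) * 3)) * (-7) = 1953000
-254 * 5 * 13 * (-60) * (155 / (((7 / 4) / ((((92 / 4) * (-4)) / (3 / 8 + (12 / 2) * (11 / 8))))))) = -6551168000 / 7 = -935881142.86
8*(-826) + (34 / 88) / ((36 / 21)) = -3488905 / 528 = -6607.77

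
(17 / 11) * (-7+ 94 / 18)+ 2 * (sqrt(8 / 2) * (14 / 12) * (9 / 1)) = 3886 / 99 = 39.25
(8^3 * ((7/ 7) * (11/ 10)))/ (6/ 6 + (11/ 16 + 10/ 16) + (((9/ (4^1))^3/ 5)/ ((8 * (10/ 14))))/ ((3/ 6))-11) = -71.38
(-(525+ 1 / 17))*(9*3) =-241002 / 17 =-14176.59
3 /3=1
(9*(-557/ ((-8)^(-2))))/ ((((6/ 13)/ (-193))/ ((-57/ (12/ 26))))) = -16568914128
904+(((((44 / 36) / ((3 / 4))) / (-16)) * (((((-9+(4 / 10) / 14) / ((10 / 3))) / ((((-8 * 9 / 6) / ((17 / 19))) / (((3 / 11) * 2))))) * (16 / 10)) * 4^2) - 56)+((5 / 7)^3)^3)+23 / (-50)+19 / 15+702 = 2674913613944837 / 1725116699250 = 1550.57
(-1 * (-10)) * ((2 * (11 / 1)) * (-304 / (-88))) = 760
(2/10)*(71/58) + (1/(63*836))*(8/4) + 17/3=11286386/1909215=5.91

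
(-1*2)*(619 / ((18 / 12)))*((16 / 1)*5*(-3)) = 198080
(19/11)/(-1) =-19/11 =-1.73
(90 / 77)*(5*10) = 4500 / 77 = 58.44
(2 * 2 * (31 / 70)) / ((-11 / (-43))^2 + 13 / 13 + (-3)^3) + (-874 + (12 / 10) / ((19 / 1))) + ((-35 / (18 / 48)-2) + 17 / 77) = -145690036849 / 150332655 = -969.12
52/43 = 1.21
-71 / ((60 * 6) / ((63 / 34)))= -497 / 1360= -0.37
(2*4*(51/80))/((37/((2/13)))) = 51/2405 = 0.02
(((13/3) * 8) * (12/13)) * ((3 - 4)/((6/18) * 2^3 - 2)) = -48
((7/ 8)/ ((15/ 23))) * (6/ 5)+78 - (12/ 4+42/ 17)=126037/ 1700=74.14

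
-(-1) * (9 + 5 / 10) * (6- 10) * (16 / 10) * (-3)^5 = 73872 / 5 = 14774.40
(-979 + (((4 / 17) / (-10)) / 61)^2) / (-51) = 8773218757 / 457031825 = 19.20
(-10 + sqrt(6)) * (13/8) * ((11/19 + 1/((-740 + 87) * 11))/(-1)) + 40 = 13485465/272954 - 513461 * sqrt(6)/545908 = 47.10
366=366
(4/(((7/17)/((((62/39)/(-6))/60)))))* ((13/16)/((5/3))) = -527/25200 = -0.02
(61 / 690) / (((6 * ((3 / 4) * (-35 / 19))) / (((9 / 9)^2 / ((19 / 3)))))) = -61 / 36225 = -0.00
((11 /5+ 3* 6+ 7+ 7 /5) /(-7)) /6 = -0.68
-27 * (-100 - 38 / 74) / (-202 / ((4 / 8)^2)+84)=-100413 / 26788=-3.75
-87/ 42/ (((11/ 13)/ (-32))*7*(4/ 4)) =6032/ 539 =11.19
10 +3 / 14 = 143 / 14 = 10.21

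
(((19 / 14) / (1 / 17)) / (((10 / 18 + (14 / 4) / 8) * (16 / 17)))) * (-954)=-23572863 / 1001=-23549.31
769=769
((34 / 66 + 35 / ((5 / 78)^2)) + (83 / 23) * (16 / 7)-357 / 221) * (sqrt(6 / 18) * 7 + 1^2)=2943979172 / 345345 + 2943979172 * sqrt(3) / 148005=42977.11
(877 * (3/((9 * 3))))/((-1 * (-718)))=0.14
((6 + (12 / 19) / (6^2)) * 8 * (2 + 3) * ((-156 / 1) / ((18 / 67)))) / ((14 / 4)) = -6828640 / 171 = -39933.57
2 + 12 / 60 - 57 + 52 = -2.80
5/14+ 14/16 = 69/56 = 1.23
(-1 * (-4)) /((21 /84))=16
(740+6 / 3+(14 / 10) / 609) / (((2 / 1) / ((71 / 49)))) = 22916741 / 42630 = 537.57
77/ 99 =0.78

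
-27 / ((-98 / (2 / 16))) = 27 / 784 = 0.03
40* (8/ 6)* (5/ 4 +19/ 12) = 1360/ 9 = 151.11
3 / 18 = 1 / 6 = 0.17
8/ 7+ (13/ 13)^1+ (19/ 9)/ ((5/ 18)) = 341/ 35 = 9.74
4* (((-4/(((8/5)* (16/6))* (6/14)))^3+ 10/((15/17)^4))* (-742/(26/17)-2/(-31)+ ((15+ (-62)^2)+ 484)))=93059.69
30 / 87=10 / 29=0.34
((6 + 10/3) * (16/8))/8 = 7/3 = 2.33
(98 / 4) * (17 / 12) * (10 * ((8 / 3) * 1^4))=8330 / 9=925.56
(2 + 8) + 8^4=4106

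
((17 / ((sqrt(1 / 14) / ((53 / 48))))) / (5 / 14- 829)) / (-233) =6307 * sqrt(14) / 64872792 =0.00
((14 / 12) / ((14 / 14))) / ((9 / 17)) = 119 / 54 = 2.20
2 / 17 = 0.12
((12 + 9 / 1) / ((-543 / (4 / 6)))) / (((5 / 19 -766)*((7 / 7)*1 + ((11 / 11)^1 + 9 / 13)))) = 494 / 39500535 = 0.00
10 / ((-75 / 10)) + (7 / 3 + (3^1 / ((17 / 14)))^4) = 3195217 / 83521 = 38.26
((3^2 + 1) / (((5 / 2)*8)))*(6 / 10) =3 / 10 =0.30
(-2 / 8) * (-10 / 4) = 5 / 8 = 0.62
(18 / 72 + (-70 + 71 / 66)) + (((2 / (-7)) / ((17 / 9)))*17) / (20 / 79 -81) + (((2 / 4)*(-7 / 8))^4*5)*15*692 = 44248227387139 / 24142626816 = 1832.78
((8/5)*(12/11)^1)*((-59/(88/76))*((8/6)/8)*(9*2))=-161424/605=-266.82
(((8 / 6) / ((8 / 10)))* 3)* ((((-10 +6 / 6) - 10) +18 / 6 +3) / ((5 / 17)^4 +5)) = -1085773 / 83646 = -12.98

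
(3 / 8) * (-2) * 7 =-21 / 4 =-5.25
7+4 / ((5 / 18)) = 107 / 5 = 21.40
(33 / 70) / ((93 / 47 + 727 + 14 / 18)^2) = 5904657 / 6670136477830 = 0.00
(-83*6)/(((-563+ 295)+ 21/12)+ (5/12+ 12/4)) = 36/19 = 1.89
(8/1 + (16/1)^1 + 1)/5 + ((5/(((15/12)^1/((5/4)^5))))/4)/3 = 18485/3072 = 6.02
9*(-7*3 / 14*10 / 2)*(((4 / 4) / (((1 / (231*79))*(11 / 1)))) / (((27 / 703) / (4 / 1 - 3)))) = -5831385 / 2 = -2915692.50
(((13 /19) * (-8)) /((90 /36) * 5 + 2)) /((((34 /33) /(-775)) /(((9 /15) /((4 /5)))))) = 1994850 /9367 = 212.97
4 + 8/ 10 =24/ 5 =4.80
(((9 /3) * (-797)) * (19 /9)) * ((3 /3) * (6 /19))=-1594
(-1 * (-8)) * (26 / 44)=52 / 11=4.73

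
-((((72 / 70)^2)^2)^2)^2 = -7958661109946400884391936 / 5070942774902496337890625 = -1.57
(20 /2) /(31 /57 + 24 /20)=2850 /497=5.73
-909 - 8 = -917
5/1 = 5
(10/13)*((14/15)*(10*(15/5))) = 280/13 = 21.54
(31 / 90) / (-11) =-31 / 990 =-0.03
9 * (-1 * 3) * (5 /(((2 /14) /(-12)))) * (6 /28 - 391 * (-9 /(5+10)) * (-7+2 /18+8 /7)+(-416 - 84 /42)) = -20024226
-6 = -6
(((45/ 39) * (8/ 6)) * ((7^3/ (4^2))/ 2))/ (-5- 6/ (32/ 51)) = -3430/ 3029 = -1.13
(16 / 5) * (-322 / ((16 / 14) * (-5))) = 180.32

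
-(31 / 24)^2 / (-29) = 961 / 16704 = 0.06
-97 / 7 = -13.86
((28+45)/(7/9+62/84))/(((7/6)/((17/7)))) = 134028/1337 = 100.25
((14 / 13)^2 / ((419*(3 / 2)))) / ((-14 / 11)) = -308 / 212433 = -0.00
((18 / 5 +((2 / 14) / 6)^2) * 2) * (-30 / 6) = -31757 / 882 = -36.01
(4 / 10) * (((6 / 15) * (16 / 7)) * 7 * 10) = 128 / 5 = 25.60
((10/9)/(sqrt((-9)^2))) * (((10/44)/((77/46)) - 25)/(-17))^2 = 54756000/207331201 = 0.26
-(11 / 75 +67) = -5036 / 75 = -67.15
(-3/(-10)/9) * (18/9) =1/15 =0.07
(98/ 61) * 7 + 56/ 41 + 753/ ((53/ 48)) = 92067870/ 132553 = 694.57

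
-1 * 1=-1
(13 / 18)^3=2197 / 5832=0.38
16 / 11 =1.45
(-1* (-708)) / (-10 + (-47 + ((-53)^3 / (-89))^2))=1402017 / 5540977408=0.00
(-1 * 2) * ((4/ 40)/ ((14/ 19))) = -19/ 70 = -0.27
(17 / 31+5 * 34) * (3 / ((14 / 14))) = 15861 / 31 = 511.65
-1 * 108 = -108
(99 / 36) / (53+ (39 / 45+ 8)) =165 / 3712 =0.04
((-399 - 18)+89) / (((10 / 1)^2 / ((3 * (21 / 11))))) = -5166 / 275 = -18.79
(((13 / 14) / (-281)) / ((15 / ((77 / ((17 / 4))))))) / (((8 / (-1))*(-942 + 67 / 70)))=-0.00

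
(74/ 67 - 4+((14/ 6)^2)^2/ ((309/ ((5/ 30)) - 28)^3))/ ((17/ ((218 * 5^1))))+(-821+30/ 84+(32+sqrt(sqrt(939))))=-1915448347477851841/ 1965980051972244+939^(1/ 4)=-968.76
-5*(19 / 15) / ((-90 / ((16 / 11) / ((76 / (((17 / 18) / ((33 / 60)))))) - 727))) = -15041677 / 294030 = -51.16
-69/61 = -1.13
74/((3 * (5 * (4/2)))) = 37/15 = 2.47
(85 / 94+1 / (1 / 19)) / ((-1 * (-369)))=1871 / 34686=0.05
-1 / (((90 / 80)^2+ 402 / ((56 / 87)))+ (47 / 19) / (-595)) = -723520 / 452776777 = -0.00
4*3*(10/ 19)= 120/ 19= 6.32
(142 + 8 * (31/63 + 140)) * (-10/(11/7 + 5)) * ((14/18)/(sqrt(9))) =-2791390/5589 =-499.44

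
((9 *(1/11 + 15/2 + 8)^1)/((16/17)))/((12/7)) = 122451/1408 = 86.97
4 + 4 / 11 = 48 / 11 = 4.36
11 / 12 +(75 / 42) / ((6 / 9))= 151 / 42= 3.60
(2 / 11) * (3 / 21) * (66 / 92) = 3 / 161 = 0.02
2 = 2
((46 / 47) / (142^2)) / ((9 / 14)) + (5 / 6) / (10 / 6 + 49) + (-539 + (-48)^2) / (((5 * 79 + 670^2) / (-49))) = -488096404843 / 2773785891888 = -0.18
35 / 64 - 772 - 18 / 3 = -49757 / 64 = -777.45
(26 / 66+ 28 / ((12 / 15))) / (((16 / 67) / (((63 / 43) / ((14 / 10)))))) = 73365 / 473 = 155.11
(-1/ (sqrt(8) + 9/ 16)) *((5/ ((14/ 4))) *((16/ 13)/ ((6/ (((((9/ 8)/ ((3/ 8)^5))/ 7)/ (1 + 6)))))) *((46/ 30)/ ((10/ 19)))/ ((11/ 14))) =-0.99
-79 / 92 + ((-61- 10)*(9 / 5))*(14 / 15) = -276319 / 2300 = -120.14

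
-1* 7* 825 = -5775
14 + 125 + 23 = 162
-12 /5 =-2.40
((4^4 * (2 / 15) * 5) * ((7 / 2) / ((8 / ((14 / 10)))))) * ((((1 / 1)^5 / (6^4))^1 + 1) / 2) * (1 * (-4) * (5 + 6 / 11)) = -1160.26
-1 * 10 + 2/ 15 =-148/ 15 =-9.87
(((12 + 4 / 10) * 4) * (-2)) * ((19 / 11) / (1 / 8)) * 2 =-150784 / 55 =-2741.53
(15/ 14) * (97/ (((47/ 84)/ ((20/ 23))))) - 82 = 85958/ 1081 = 79.52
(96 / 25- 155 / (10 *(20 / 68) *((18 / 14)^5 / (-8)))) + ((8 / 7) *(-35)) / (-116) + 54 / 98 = 261658616189 / 2097715725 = 124.74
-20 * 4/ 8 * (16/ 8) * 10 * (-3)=600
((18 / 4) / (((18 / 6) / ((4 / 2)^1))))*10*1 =30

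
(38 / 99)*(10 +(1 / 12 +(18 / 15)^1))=12863 / 2970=4.33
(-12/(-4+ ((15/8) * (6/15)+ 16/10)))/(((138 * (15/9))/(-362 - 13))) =-3000/253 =-11.86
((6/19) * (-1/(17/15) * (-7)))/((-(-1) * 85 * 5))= 0.00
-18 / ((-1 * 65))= 18 / 65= 0.28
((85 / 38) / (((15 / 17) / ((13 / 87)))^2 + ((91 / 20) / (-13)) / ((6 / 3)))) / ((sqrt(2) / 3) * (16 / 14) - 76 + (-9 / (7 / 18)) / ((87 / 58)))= -26154355500 / 37087442830453 - 435905925 * sqrt(2) / 148349771321812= -0.00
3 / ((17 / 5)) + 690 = 11745 / 17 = 690.88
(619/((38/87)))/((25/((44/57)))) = 394922/9025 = 43.76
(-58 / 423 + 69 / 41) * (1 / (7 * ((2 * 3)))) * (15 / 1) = 134045 / 242802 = 0.55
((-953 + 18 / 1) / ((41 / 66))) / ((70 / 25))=-154275 / 287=-537.54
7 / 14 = 1 / 2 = 0.50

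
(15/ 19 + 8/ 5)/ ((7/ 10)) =454/ 133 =3.41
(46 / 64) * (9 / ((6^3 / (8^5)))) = 2944 / 3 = 981.33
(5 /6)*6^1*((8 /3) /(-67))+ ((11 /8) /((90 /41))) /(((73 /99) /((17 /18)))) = 4248979 /7043040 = 0.60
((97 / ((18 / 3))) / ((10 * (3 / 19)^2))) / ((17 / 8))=70034 / 2295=30.52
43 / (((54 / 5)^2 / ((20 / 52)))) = 5375 / 37908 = 0.14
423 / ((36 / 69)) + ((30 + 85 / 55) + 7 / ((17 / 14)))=634349 / 748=848.06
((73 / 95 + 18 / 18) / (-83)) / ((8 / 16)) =-336 / 7885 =-0.04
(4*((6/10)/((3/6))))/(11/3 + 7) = 9/20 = 0.45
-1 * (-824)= 824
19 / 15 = 1.27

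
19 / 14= 1.36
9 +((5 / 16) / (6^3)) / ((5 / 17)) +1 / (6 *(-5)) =155029 / 17280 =8.97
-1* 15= -15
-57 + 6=-51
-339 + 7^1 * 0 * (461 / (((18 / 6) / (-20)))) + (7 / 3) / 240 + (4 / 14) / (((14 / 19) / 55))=-11207177 / 35280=-317.66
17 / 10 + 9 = 107 / 10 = 10.70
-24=-24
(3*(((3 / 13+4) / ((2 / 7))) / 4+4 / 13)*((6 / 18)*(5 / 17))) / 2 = 2085 / 3536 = 0.59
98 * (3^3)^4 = 52081218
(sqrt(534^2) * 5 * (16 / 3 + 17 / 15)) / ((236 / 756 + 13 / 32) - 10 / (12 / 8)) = -104424768 / 35975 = -2902.70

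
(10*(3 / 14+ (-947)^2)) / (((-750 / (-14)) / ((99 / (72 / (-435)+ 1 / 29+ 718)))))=4005149951 / 173485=23086.43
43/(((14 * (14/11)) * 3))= 473/588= 0.80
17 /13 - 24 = -295 /13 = -22.69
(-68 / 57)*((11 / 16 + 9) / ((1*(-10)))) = 527 / 456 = 1.16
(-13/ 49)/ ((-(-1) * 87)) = -13/ 4263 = -0.00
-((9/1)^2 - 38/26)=-1034/13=-79.54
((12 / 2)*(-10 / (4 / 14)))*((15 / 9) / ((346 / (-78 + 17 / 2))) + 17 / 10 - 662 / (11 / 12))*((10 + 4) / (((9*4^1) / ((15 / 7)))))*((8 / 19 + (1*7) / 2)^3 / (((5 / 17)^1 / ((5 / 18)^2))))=809954442052452725 / 405990465408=1995008.53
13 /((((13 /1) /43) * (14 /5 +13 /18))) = 3870 /317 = 12.21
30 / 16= 15 / 8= 1.88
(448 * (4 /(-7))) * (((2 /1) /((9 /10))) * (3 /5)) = -1024 /3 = -341.33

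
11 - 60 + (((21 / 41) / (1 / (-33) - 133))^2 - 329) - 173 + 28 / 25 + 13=-17392978805439 / 32396400100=-536.88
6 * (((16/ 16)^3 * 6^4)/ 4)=1944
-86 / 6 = -43 / 3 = -14.33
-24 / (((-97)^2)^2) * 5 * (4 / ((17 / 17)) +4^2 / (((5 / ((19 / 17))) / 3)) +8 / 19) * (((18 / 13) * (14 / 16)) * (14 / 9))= -14387184 / 371734450919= -0.00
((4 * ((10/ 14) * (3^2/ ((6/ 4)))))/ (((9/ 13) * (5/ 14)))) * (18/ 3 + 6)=832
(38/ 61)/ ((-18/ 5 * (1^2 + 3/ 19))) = -1805/ 12078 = -0.15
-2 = -2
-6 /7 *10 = -60 /7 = -8.57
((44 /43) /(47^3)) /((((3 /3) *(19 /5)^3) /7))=38500 /30621244151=0.00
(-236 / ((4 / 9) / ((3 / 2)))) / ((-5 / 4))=637.20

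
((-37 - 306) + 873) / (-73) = -7.26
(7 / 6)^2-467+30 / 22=-183853 / 396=-464.28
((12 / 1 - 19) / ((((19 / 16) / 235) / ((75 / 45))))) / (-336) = 1175 / 171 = 6.87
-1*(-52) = 52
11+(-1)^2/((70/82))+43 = 1931/35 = 55.17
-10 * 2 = -20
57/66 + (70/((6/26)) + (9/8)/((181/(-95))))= 14507533/47784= 303.61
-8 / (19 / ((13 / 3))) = -1.82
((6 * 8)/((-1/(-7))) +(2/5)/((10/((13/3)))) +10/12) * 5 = 1685.03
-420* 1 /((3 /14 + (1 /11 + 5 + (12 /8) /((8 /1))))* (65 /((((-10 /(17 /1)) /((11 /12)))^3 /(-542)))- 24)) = -89413632000 /155867457445223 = -0.00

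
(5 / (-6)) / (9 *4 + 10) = -5 / 276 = -0.02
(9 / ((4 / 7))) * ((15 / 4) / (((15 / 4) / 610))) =19215 / 2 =9607.50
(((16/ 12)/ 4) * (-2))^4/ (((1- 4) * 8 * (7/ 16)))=-32/ 1701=-0.02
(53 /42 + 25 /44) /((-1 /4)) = -1691 /231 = -7.32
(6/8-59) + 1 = -229/4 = -57.25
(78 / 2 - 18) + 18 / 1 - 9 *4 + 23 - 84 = -58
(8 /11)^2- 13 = -1509 /121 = -12.47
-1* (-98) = 98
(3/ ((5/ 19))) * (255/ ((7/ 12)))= 34884/ 7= 4983.43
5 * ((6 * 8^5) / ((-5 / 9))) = -1769472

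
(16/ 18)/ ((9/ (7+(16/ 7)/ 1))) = 520/ 567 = 0.92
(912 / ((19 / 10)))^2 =230400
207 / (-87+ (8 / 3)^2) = -1863 / 719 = -2.59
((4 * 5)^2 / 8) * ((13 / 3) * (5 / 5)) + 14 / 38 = 12371 / 57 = 217.04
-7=-7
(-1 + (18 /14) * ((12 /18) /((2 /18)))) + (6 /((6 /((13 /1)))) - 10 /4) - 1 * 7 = 143 /14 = 10.21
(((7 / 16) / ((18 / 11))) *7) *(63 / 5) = 3773 / 160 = 23.58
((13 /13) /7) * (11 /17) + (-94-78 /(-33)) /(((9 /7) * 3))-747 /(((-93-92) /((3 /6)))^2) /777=-470733664589 /19891433100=-23.67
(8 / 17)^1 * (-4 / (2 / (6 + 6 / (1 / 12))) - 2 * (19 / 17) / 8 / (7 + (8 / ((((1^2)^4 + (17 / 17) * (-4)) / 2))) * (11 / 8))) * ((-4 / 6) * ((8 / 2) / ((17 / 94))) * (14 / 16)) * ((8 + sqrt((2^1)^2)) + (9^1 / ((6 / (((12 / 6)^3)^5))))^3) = 549606473820715236296 / 4913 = 111867794386467583.21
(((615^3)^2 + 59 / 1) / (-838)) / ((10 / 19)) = -257006616570668249 / 2095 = -122676189293875.06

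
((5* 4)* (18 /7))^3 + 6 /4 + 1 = 93313715 /686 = 136025.82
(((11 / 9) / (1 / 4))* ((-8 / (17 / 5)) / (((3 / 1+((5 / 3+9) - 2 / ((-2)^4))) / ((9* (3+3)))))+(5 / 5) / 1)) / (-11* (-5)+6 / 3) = -0.72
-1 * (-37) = 37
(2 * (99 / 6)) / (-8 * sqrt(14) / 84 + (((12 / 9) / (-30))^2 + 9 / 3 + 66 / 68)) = 104287095000 * sqrt(14) / 519444249847 + 4350014672850 / 519444249847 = 9.13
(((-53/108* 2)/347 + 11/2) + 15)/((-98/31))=-425227/65583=-6.48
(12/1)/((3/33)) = 132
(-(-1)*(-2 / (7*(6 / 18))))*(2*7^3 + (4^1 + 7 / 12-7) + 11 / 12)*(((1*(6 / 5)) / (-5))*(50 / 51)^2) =273800 / 2023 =135.34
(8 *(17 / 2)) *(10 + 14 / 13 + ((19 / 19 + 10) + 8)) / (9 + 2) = 26588 / 143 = 185.93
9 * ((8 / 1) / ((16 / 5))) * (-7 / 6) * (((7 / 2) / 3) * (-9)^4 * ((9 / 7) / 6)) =-688905 / 16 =-43056.56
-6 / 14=-3 / 7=-0.43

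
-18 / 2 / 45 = -0.20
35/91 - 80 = -1035/13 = -79.62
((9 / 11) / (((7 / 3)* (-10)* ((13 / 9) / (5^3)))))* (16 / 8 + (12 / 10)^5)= -1704159 / 125125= -13.62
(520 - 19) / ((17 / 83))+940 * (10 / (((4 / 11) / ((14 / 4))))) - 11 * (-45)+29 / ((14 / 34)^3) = 547131148 / 5831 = 93831.44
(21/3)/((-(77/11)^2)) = -1/7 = -0.14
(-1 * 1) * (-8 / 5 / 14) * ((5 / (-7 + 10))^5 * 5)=12500 / 1701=7.35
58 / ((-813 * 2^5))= -29 / 13008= -0.00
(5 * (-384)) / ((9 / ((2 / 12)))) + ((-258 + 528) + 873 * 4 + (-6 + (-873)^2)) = 6892645 / 9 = 765849.44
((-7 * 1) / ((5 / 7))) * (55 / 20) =-539 / 20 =-26.95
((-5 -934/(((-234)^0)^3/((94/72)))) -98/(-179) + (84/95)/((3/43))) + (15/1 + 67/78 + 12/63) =-16644525656/13927095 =-1195.12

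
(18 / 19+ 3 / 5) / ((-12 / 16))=-196 / 95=-2.06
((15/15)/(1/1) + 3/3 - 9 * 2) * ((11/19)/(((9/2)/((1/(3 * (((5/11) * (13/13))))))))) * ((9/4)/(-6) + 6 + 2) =-29524/2565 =-11.51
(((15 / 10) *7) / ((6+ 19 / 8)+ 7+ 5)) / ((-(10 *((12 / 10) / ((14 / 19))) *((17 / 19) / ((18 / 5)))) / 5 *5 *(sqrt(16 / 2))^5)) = -441 *sqrt(2) / 886720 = -0.00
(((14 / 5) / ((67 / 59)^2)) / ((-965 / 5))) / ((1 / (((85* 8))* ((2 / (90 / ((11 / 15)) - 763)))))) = 0.02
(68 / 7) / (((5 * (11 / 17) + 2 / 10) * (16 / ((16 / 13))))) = 1445 / 6643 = 0.22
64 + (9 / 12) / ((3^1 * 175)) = 44801 / 700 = 64.00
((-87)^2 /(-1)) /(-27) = 841 /3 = 280.33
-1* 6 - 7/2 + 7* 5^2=165.50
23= 23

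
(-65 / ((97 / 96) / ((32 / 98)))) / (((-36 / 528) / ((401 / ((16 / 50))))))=1834976000 / 4753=386066.91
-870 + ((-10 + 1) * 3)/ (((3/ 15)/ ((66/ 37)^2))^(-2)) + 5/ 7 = -106921701127/ 122984400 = -869.39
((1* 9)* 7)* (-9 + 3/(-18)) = -1155/2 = -577.50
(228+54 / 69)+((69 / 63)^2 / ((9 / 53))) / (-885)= 18482472179 / 80788995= 228.77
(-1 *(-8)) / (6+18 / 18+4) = 8 / 11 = 0.73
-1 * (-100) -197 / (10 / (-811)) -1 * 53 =160237 / 10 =16023.70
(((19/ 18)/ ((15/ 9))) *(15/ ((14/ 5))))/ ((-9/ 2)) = -95/ 126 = -0.75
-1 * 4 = -4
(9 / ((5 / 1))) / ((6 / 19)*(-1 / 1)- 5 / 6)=-1026 / 655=-1.57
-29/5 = -5.80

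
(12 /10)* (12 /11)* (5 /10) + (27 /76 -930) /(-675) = 382181 /188100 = 2.03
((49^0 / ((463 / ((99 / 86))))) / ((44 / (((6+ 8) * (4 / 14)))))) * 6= 27 / 19909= 0.00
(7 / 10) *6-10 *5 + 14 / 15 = -673 / 15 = -44.87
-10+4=-6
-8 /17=-0.47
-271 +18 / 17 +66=-3467 / 17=-203.94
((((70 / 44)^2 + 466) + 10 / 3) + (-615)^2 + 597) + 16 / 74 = 20377195183 / 53724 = 379294.08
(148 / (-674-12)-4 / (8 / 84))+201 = 54463 / 343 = 158.78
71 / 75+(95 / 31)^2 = 745106 / 72075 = 10.34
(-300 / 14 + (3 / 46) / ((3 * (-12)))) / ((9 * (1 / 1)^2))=-82807 / 34776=-2.38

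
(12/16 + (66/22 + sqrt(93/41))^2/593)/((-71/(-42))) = 252 * sqrt(3813)/1726223 + 1570527/3452446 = 0.46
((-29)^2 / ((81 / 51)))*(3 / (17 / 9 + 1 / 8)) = 788.80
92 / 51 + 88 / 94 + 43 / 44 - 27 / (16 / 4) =-159923 / 52734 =-3.03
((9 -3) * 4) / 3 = 8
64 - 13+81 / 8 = 489 / 8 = 61.12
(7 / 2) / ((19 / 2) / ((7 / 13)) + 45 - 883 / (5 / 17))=-245 / 205769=-0.00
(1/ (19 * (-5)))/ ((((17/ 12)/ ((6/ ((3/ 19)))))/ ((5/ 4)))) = -6/ 17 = -0.35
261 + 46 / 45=11791 / 45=262.02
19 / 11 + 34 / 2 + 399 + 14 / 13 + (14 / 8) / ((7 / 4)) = 60032 / 143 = 419.80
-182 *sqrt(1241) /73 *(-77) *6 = 40576.67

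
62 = 62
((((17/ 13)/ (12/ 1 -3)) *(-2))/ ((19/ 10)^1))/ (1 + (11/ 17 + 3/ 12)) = -23120/ 286767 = -0.08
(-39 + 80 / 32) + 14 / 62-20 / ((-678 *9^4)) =-5002177951 / 137899098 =-36.27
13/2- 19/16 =85/16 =5.31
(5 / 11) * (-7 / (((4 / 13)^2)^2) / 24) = -14.79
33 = 33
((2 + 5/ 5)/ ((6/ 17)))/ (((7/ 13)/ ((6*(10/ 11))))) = 6630/ 77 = 86.10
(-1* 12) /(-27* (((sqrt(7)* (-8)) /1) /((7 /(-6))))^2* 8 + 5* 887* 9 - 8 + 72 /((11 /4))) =924 /2399449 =0.00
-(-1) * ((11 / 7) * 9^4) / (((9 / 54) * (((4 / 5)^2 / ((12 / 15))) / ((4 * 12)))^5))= 336721017600000 / 7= 48103002514285.71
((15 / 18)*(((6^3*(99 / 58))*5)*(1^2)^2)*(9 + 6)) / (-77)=-60750 / 203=-299.26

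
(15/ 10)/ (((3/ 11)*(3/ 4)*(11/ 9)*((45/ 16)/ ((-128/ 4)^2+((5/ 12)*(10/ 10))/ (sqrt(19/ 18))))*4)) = 2*sqrt(38)/ 57+8192/ 15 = 546.35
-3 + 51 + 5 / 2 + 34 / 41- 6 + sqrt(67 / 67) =3799 / 82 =46.33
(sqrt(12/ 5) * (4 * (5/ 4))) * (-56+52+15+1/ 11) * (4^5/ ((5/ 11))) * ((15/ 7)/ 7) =749568 * sqrt(15)/ 49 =59246.21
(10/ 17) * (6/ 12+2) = 25/ 17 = 1.47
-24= -24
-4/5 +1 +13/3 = 68/15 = 4.53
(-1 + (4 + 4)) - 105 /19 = 28 /19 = 1.47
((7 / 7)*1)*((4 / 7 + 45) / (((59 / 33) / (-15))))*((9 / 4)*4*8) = -11369160 / 413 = -27528.23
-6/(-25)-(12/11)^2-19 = -60349/3025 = -19.95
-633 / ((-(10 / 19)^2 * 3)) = 761.71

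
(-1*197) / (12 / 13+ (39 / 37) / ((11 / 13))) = -1042327 / 11475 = -90.83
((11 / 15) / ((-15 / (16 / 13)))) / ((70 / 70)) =-176 / 2925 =-0.06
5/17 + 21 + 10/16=2981/136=21.92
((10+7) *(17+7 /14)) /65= 119 /26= 4.58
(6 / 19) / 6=1 / 19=0.05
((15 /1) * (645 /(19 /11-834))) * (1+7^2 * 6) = -6279075 /1831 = -3429.31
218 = 218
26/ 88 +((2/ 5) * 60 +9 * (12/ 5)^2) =83749/ 1100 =76.14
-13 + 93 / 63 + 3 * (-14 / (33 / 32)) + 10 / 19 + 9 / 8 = -1776659 / 35112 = -50.60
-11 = -11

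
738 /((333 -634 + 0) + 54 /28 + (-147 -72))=-10332 /7253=-1.42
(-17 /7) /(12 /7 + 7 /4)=-68 /97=-0.70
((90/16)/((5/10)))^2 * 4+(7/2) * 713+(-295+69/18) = 32527/12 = 2710.58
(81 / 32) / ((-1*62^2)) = -81 / 123008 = -0.00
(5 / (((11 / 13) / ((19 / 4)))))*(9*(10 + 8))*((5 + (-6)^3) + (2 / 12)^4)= -337716925 / 352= -959423.08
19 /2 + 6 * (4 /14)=157 /14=11.21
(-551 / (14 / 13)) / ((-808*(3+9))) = 7163 / 135744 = 0.05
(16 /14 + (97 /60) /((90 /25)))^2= 5793649 /2286144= 2.53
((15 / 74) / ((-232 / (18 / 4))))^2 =18225 / 1178960896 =0.00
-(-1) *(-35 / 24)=-35 / 24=-1.46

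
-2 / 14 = -1 / 7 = -0.14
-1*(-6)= 6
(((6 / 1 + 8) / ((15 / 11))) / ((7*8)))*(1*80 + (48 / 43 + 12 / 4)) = 39787 / 2580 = 15.42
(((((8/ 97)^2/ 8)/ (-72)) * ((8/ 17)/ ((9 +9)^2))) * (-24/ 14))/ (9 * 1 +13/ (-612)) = 32/ 9771763995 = 0.00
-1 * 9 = -9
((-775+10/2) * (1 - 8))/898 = 2695/449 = 6.00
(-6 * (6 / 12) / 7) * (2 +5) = -3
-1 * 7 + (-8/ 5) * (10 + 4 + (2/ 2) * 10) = -227/ 5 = -45.40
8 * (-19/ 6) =-76/ 3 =-25.33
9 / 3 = 3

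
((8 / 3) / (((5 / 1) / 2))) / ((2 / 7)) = 56 / 15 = 3.73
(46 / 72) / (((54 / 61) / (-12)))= -1403 / 162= -8.66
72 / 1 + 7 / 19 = 1375 / 19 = 72.37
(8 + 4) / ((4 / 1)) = 3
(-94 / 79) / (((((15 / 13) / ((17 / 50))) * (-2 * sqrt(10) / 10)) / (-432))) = -239.49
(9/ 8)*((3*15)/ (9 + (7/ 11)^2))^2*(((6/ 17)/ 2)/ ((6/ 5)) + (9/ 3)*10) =776.44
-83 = -83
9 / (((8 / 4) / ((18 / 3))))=27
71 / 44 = 1.61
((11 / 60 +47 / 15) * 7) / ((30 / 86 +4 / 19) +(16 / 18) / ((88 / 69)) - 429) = -12518891 / 230647940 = -0.05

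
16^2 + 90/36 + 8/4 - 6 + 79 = 667/2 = 333.50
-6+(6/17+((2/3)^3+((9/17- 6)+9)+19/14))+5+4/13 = 404615/83538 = 4.84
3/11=0.27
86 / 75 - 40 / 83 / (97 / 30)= 602386 / 603825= 1.00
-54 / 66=-9 / 11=-0.82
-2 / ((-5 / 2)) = 0.80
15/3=5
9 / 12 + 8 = 8.75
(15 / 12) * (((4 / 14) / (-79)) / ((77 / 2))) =-5 / 42581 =-0.00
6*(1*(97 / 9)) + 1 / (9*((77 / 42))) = 712 / 11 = 64.73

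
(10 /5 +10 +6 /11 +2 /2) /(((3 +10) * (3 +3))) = 149 /858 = 0.17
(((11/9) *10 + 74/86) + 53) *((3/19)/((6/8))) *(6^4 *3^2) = 6977664/43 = 162271.26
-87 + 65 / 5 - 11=-85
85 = 85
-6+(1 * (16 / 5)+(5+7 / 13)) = 178 / 65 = 2.74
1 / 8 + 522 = 4177 / 8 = 522.12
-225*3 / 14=-675 / 14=-48.21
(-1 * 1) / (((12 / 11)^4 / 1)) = -14641 / 20736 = -0.71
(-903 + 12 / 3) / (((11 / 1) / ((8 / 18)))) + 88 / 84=-24446 / 693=-35.28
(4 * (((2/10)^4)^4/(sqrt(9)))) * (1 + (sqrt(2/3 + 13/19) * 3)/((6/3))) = 4/457763671875 + 2 * sqrt(4389)/8697509765625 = 0.00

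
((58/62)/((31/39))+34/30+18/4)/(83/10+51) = 196339/1709619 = 0.11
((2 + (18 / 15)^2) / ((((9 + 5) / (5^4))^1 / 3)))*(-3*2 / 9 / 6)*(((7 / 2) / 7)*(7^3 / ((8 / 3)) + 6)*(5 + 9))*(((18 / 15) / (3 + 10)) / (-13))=231555 / 676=342.54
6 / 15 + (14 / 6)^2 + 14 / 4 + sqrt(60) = 2 * sqrt(15) + 841 / 90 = 17.09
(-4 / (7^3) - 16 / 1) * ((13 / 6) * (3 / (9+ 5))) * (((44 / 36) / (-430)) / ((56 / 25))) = 981695 / 104068944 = 0.01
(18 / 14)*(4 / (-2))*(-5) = 90 / 7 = 12.86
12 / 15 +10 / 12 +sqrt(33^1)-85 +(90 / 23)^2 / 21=-9180203 / 111090 +sqrt(33)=-76.89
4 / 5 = 0.80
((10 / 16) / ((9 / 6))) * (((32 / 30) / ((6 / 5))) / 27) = 10 / 729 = 0.01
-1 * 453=-453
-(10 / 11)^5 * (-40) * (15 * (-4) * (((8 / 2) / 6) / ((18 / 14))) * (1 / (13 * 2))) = -29.72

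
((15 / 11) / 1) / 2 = 0.68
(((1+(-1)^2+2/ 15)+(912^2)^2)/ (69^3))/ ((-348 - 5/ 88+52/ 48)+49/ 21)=-913173467630336/ 149446956825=-6110.35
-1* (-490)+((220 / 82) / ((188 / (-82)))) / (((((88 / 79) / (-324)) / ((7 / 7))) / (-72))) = -1128790 / 47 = -24016.81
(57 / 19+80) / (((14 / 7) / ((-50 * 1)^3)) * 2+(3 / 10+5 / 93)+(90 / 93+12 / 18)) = 120609375 / 2889016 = 41.75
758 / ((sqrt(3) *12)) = 379 *sqrt(3) / 18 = 36.47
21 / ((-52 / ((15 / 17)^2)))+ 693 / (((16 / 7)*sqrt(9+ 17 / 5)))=-4725 / 15028+ 4851*sqrt(310) / 992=85.79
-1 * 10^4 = -10000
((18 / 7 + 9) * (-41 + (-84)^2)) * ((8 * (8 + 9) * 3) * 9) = 2086485480 / 7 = 298069354.29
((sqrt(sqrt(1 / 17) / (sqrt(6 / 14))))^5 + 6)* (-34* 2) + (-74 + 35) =-447 - 28* 51^(3 / 4)* 7^(1 / 4) / 153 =-452.68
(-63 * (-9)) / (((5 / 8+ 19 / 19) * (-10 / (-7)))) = 15876 / 65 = 244.25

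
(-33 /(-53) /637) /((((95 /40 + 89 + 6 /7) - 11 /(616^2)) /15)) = 348480 /2192149271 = 0.00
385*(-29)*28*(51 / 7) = -2277660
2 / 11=0.18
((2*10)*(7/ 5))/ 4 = 7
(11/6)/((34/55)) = 605/204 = 2.97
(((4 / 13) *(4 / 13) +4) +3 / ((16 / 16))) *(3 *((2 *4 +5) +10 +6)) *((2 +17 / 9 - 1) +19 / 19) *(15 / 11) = 553175 / 169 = 3273.22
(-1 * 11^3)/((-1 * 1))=1331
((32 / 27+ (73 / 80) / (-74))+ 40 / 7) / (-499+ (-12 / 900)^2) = -963235375 / 69790115136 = -0.01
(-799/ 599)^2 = 638401/ 358801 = 1.78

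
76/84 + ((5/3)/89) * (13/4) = 7219/7476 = 0.97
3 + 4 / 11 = 37 / 11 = 3.36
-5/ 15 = -1/ 3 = -0.33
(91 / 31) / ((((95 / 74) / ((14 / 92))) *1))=0.35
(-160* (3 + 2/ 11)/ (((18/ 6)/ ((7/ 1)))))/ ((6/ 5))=-98000/ 99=-989.90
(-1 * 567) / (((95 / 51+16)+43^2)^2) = -1474767 / 9064944100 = -0.00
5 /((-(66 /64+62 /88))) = -2.88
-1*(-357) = 357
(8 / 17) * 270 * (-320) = -40658.82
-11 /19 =-0.58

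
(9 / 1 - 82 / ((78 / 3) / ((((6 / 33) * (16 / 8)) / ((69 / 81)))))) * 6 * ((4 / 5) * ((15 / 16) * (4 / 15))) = 151038 / 16445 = 9.18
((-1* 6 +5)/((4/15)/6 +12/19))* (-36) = 15390/289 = 53.25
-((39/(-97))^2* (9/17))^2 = -0.01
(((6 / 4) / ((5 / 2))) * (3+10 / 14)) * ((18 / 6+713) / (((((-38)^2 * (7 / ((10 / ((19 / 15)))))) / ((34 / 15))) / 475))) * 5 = 118677000 / 17689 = 6709.08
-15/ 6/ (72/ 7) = -35/ 144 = -0.24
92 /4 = 23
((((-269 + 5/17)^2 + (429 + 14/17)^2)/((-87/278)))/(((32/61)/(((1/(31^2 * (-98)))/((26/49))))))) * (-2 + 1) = -2849054227/90964416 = -31.32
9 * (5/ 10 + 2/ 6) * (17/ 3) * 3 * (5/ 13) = 1275/ 26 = 49.04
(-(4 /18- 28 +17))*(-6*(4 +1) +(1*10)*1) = -1940 /9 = -215.56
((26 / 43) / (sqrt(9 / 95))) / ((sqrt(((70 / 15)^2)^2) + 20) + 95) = 78 * sqrt(95) / 52933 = 0.01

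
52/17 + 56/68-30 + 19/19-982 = -17121/17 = -1007.12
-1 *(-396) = 396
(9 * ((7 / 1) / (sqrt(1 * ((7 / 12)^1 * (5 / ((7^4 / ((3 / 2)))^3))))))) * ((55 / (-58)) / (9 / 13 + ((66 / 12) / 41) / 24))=-198655513056 * sqrt(70) / 517795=-3209902.12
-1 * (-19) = 19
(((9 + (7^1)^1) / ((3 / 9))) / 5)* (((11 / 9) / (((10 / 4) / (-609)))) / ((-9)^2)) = -71456 / 2025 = -35.29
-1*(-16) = 16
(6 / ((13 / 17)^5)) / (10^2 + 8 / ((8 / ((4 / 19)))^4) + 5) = 2220446209164 / 10161328132423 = 0.22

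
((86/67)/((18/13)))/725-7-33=-17486441/437175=-40.00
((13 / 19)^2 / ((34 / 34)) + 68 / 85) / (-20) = -2289 / 36100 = -0.06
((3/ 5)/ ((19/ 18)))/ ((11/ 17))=918/ 1045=0.88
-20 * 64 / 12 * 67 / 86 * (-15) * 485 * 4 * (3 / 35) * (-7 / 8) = -181367.44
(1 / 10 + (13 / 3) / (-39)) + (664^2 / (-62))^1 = -19840351 / 2790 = -7111.24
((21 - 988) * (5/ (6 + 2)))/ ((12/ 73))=-352955/ 96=-3676.61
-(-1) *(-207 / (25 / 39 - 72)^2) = -0.04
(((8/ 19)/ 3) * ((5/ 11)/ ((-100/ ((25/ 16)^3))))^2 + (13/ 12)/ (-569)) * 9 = -735461060013/ 43893592686592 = -0.02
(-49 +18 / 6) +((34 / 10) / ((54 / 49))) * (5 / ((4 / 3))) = -2479 / 72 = -34.43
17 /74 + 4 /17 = 585 /1258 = 0.47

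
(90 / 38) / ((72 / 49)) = 245 / 152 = 1.61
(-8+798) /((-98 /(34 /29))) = -13430 /1421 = -9.45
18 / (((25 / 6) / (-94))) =-10152 / 25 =-406.08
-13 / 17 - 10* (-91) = 15457 / 17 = 909.24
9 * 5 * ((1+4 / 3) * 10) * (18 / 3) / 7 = 900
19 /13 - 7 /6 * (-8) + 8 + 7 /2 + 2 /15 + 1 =9137 /390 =23.43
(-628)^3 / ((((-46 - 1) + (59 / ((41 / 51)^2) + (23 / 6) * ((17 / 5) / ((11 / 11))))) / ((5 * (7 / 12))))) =-36429624744800 / 2890831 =-12601782.93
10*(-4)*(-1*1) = 40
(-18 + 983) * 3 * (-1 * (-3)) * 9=78165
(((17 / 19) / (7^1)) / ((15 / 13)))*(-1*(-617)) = 136357 / 1995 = 68.35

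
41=41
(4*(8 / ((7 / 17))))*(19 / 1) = 10336 / 7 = 1476.57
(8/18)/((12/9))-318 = -953/3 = -317.67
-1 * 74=-74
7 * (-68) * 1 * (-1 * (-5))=-2380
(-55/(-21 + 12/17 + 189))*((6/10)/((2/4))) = -187/478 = -0.39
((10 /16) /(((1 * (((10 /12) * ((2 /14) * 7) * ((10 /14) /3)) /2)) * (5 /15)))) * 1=189 /10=18.90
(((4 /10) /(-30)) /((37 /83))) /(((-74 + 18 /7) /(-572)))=-83083 /346875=-0.24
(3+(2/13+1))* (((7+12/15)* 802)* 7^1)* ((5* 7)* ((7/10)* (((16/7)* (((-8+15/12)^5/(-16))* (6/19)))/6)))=22837275565083/48640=469516356.19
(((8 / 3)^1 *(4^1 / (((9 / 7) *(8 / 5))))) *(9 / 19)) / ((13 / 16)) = 2240 / 741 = 3.02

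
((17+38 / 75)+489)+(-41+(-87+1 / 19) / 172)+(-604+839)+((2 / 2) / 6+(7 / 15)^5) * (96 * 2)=152258931541 / 206803125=736.25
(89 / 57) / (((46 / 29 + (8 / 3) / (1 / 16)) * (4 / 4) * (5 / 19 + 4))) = 0.01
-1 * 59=-59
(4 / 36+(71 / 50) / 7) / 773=989 / 2434950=0.00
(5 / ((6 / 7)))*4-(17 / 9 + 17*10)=-1337 / 9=-148.56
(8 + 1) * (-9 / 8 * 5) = -405 / 8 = -50.62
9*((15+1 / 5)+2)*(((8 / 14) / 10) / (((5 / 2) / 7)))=3096 / 125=24.77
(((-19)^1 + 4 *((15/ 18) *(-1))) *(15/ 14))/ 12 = -335/ 168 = -1.99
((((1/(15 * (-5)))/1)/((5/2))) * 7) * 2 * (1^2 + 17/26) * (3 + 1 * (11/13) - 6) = 16856/63375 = 0.27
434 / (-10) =-217 / 5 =-43.40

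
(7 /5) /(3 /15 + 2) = 0.64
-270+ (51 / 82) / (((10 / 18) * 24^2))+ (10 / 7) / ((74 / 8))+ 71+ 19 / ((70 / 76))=-1211177959 / 6796160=-178.22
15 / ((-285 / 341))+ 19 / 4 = -1003 / 76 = -13.20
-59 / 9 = -6.56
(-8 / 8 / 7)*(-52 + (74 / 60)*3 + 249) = -2007 / 70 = -28.67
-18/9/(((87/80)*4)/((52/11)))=-2080/957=-2.17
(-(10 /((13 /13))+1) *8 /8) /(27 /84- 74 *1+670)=-308 /16697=-0.02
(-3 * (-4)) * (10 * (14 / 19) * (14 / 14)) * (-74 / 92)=-31080 / 437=-71.12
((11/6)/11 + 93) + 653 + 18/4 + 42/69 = 51838/69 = 751.28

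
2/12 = 0.17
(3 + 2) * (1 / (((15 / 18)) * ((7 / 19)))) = 114 / 7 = 16.29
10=10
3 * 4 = 12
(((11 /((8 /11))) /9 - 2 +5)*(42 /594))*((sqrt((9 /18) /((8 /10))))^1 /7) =337*sqrt(10) /28512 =0.04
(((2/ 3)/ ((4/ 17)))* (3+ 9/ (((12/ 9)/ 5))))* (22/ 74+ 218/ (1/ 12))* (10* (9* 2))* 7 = 25400623185/ 74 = 343251664.66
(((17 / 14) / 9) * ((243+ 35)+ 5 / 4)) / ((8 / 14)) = 18989 / 288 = 65.93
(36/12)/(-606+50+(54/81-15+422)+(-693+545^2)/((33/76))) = 99/22516337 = 0.00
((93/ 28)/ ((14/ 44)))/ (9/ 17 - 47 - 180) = -1581/ 34300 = -0.05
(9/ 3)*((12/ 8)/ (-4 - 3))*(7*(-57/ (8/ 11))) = 5643/ 16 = 352.69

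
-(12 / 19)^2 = -144 / 361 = -0.40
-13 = -13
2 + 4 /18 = 20 /9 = 2.22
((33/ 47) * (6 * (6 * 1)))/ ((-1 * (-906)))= 198/ 7097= 0.03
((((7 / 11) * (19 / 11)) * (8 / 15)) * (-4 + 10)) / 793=2128 / 479765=0.00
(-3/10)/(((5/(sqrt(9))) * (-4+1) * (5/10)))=3/25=0.12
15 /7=2.14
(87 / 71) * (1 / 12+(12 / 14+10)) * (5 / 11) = 133255 / 21868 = 6.09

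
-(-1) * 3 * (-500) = -1500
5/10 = 1/2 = 0.50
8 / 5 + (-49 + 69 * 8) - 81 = 2118 / 5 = 423.60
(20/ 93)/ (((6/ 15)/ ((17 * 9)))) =2550/ 31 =82.26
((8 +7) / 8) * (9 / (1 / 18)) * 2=1215 / 2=607.50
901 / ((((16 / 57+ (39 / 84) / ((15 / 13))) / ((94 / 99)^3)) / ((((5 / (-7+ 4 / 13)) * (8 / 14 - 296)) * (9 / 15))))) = 695013355204480 / 4647996837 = 149529.65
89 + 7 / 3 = 274 / 3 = 91.33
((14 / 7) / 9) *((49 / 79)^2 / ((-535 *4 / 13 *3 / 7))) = -218491 / 180302490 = -0.00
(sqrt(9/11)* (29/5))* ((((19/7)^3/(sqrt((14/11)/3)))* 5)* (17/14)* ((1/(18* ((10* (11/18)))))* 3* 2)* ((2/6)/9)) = 3381487* sqrt(42)/11092620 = 1.98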